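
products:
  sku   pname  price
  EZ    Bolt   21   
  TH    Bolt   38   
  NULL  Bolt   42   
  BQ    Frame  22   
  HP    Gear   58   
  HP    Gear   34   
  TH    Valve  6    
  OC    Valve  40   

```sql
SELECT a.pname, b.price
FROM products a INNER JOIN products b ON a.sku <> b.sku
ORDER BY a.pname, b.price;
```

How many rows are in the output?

38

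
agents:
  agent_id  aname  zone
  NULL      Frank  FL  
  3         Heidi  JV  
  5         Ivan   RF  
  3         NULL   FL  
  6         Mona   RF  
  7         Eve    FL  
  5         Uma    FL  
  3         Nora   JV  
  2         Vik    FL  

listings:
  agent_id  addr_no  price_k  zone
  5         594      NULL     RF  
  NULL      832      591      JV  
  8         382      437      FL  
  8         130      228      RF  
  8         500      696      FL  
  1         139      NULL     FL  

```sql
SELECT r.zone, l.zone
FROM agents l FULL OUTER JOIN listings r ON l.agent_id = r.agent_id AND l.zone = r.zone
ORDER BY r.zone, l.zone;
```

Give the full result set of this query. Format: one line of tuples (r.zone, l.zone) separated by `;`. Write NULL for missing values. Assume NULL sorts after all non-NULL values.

FULL OUTER JOIN keeps every row from both sides; unmatched rows get NULL for the other side's columns.
Matching on l.agent_id = r.agent_id AND l.zone = r.zone. A NULL in a compared column never satisfies the condition.
- l (agent_id=NULL, zone=FL) has no partner → padded with NULL.
- l (agent_id=3, zone=JV) has no partner → padded with NULL.
- l (agent_id=5, zone=RF) pairs with 1 row(s) of r.
- l (agent_id=3, zone=FL) has no partner → padded with NULL.
- l (agent_id=6, zone=RF) has no partner → padded with NULL.
- l (agent_id=7, zone=FL) has no partner → padded with NULL.
- l (agent_id=5, zone=FL) has no partner → padded with NULL.
- l (agent_id=3, zone=JV) has no partner → padded with NULL.
- l (agent_id=2, zone=FL) has no partner → padded with NULL.
- 5 row(s) from r found no l partner → padded with NULL.

(FL, NULL); (FL, NULL); (FL, NULL); (JV, NULL); (RF, RF); (RF, NULL); (NULL, FL); (NULL, FL); (NULL, FL); (NULL, FL); (NULL, FL); (NULL, JV); (NULL, JV); (NULL, RF)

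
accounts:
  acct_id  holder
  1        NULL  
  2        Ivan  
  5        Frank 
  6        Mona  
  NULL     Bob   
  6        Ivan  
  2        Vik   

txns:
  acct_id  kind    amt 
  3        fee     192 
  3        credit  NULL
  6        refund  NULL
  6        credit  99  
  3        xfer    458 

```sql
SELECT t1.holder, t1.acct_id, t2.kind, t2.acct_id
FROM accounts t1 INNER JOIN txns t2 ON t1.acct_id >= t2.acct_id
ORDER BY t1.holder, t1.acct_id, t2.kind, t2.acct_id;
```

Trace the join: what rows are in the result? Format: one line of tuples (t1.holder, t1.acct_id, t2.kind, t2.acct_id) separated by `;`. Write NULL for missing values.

INNER JOIN keeps only pairs where the ON condition holds.
Matching on t1.acct_id >= t2.acct_id. A NULL in a compared column never satisfies the condition.
- t1[0] acct_id=1 → no match; dropped.
- t1[1] acct_id=2 → no match; dropped.
- t1[2] acct_id=5 → 3 match(es) in t2 → 3 row(s).
- t1[3] acct_id=6 → 5 match(es) in t2 → 5 row(s).
- t1[4] acct_id=NULL → no match; dropped.
- t1[5] acct_id=6 → 5 match(es) in t2 → 5 row(s).
- t1[6] acct_id=2 → no match; dropped.

(Frank, 5, credit, 3); (Frank, 5, fee, 3); (Frank, 5, xfer, 3); (Ivan, 6, credit, 3); (Ivan, 6, credit, 6); (Ivan, 6, fee, 3); (Ivan, 6, refund, 6); (Ivan, 6, xfer, 3); (Mona, 6, credit, 3); (Mona, 6, credit, 6); (Mona, 6, fee, 3); (Mona, 6, refund, 6); (Mona, 6, xfer, 3)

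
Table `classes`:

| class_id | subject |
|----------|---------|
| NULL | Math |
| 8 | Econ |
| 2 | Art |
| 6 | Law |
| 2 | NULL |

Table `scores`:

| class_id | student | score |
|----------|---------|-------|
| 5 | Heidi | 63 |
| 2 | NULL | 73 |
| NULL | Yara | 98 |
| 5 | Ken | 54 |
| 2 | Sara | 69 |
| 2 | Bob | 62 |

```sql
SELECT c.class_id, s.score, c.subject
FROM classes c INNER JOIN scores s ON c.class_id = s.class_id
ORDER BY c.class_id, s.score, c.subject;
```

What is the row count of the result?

INNER JOIN keeps only pairs where the ON condition holds.
Matching on c.class_id = s.class_id. A NULL in a compared column never satisfies the condition.
- c[0] class_id=NULL → no match; dropped.
- c[1] class_id=8 → no match; dropped.
- c[2] class_id=2 → 3 match(es) in s → 3 row(s).
- c[3] class_id=6 → no match; dropped.
- c[4] class_id=2 → 3 match(es) in s → 3 row(s).
Total: 6 rows.

6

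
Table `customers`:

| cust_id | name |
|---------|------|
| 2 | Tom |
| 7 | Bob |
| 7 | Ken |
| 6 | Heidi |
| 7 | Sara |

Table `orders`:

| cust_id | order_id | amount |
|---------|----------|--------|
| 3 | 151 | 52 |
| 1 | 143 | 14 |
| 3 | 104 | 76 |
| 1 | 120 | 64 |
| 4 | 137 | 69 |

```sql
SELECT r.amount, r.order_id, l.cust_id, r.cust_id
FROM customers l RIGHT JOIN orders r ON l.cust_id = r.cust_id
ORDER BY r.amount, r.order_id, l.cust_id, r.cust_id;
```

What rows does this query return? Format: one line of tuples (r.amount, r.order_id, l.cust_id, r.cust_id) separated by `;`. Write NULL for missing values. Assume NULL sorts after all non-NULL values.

RIGHT JOIN keeps every row from `orders`; unmatched rows get NULL for `customers`'s columns.
Matching on l.cust_id = r.cust_id.
- l[0] cust_id=2 → no match.
- l[1] cust_id=7 → no match.
- l[2] cust_id=7 → no match.
- l[3] cust_id=6 → no match.
- l[4] cust_id=7 → no match.
- 5 row(s) from r found no l partner → padded with NULL.
After projecting and ordering:
r.amount | r.order_id | l.cust_id | r.cust_id
14 | 143 | NULL | 1
52 | 151 | NULL | 3
64 | 120 | NULL | 1
69 | 137 | NULL | 4
76 | 104 | NULL | 3

(14, 143, NULL, 1); (52, 151, NULL, 3); (64, 120, NULL, 1); (69, 137, NULL, 4); (76, 104, NULL, 3)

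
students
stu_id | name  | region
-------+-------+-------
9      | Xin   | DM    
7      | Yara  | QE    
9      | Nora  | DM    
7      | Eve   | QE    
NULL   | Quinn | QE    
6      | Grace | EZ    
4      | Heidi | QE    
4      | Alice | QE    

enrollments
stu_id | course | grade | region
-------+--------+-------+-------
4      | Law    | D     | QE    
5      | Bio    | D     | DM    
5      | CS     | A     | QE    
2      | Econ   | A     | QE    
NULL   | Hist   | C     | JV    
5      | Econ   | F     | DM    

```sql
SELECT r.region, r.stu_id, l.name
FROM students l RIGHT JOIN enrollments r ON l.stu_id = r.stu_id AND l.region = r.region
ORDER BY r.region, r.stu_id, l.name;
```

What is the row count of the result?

7

RIGHT JOIN keeps every row from `enrollments`; unmatched rows get NULL for `students`'s columns.
Matching on l.stu_id = r.stu_id AND l.region = r.region. A NULL in a compared column never satisfies the condition.
- l (stu_id=9, region=DM) has no partner in r.
- l (stu_id=7, region=QE) has no partner in r.
- l (stu_id=9, region=DM) has no partner in r.
- l (stu_id=7, region=QE) has no partner in r.
- l (stu_id=NULL, region=QE) has no partner in r.
- l (stu_id=6, region=EZ) has no partner in r.
- l (stu_id=4, region=QE) pairs with 1 row(s) of r.
- l (stu_id=4, region=QE) pairs with 1 row(s) of r.
- plus 5 unmatched r row(s), each kept with NULL l columns.
Total: 2 matched + 5 padded = 7 rows.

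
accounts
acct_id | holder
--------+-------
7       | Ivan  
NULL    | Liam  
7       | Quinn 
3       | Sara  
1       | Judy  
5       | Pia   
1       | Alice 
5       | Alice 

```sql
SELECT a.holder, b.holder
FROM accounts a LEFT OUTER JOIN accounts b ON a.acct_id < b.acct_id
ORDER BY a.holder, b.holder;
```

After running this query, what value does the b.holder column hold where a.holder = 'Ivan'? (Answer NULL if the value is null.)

NULL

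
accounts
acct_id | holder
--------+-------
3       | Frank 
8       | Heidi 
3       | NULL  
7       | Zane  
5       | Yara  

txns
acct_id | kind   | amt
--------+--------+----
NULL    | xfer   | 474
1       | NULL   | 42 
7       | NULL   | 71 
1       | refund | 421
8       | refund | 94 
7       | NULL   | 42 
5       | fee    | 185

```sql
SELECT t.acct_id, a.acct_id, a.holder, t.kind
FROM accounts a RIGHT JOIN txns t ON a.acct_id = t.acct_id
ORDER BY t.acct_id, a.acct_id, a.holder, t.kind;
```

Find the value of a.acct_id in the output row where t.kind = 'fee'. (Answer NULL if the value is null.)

5

RIGHT JOIN keeps every row from `txns`; unmatched rows get NULL for `accounts`'s columns.
Matching on a.acct_id = t.acct_id. A NULL in a compared column never satisfies the condition.
- a row (acct_id=3): no match.
- a row (acct_id=8): matches 1 t row(s) → 1 output row(s).
- a row (acct_id=3): no match.
- a row (acct_id=7): matches 2 t row(s) → 2 output row(s).
- a row (acct_id=5): matches 1 t row(s) → 1 output row(s).
- plus 3 unmatched t row(s), each kept with NULL a columns.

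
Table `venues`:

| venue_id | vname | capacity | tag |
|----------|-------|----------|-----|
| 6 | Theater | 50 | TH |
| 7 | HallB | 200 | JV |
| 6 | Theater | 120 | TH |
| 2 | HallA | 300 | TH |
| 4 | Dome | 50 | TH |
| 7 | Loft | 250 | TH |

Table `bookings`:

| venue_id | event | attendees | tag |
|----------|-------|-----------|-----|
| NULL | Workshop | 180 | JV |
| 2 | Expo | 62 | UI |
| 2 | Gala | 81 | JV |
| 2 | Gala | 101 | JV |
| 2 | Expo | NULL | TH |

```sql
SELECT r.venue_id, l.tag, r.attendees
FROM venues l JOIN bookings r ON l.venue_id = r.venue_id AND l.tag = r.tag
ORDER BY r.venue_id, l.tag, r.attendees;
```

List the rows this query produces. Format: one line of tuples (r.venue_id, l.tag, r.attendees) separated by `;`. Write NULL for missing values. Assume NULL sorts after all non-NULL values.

INNER JOIN keeps only pairs where the ON condition holds.
Matching on l.venue_id = r.venue_id AND l.tag = r.tag. A NULL in a compared column never satisfies the condition.
- l (venue_id=6, tag=TH) has no partner → excluded.
- l (venue_id=7, tag=JV) has no partner → excluded.
- l (venue_id=6, tag=TH) has no partner → excluded.
- l (venue_id=2, tag=TH) pairs with 1 row(s) of r.
- l (venue_id=4, tag=TH) has no partner → excluded.
- l (venue_id=7, tag=TH) has no partner → excluded.
After projecting and ordering:
r.venue_id | l.tag | r.attendees
2 | TH | NULL

(2, TH, NULL)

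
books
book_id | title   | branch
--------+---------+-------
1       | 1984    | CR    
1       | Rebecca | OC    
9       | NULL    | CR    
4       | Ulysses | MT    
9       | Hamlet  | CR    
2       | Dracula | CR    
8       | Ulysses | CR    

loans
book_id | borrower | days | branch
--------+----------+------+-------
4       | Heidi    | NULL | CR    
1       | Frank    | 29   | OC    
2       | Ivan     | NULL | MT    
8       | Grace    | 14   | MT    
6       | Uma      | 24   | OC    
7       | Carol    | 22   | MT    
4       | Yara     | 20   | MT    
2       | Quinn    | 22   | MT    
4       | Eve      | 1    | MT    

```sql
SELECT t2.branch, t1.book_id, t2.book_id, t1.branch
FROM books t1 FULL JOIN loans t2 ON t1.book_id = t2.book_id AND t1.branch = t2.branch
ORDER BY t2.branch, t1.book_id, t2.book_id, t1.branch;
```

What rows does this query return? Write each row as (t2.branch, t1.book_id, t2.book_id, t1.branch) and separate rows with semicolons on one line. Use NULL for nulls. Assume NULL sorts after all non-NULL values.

FULL OUTER JOIN keeps every row from both sides; unmatched rows get NULL for the other side's columns.
Matching on t1.book_id = t2.book_id AND t1.branch = t2.branch.
- t1 row (book_id=1, branch=CR): no match → kept, t2 columns NULL.
- t1 row (book_id=1, branch=OC): matches 1 t2 row(s) → 1 output row(s).
- t1 row (book_id=9, branch=CR): no match → kept, t2 columns NULL.
- t1 row (book_id=4, branch=MT): matches 2 t2 row(s) → 2 output row(s).
- t1 row (book_id=9, branch=CR): no match → kept, t2 columns NULL.
- t1 row (book_id=2, branch=CR): no match → kept, t2 columns NULL.
- t1 row (book_id=8, branch=CR): no match → kept, t2 columns NULL.
- plus 6 unmatched t2 row(s), each kept with NULL t1 columns.

(CR, NULL, 4, NULL); (MT, 4, 4, MT); (MT, 4, 4, MT); (MT, NULL, 2, NULL); (MT, NULL, 2, NULL); (MT, NULL, 7, NULL); (MT, NULL, 8, NULL); (OC, 1, 1, OC); (OC, NULL, 6, NULL); (NULL, 1, NULL, CR); (NULL, 2, NULL, CR); (NULL, 8, NULL, CR); (NULL, 9, NULL, CR); (NULL, 9, NULL, CR)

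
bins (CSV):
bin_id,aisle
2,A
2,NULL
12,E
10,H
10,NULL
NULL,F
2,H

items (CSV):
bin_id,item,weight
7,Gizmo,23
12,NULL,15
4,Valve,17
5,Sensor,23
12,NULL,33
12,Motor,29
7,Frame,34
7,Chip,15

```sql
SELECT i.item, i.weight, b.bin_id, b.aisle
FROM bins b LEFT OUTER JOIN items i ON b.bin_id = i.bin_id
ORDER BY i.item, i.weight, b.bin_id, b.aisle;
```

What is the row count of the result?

9

LEFT JOIN keeps every row from `bins`; unmatched rows get NULL for `items`'s columns.
Matching on b.bin_id = i.bin_id. A NULL in a compared column never satisfies the condition.
Matched pairs: 3; unmatched b rows kept: 6.
Total: 3 matched + 6 padded = 9 rows.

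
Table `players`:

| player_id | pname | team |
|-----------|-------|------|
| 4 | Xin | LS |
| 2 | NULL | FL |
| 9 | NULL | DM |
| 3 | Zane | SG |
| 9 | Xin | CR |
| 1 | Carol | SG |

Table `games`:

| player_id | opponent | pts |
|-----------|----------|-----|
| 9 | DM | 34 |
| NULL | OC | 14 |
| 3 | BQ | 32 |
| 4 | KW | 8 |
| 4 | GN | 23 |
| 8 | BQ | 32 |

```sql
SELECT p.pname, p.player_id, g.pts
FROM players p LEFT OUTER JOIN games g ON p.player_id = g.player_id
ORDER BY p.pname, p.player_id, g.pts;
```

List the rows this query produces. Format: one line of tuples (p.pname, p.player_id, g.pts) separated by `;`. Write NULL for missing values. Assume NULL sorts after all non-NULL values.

(Carol, 1, NULL); (Xin, 4, 8); (Xin, 4, 23); (Xin, 9, 34); (Zane, 3, 32); (NULL, 2, NULL); (NULL, 9, 34)

LEFT JOIN keeps every row from `players`; unmatched rows get NULL for `games`'s columns.
Matching on p.player_id = g.player_id. A NULL in a compared column never satisfies the condition.
- p (player_id=4) pairs with 2 row(s) of g.
- p (player_id=2) has no partner → padded with NULL.
- p (player_id=9) pairs with 1 row(s) of g.
- p (player_id=3) pairs with 1 row(s) of g.
- p (player_id=9) pairs with 1 row(s) of g.
- p (player_id=1) has no partner → padded with NULL.
After projecting and ordering:
p.pname | p.player_id | g.pts
Carol | 1 | NULL
Xin | 4 | 8
Xin | 4 | 23
Xin | 9 | 34
Zane | 3 | 32
NULL | 2 | NULL
NULL | 9 | 34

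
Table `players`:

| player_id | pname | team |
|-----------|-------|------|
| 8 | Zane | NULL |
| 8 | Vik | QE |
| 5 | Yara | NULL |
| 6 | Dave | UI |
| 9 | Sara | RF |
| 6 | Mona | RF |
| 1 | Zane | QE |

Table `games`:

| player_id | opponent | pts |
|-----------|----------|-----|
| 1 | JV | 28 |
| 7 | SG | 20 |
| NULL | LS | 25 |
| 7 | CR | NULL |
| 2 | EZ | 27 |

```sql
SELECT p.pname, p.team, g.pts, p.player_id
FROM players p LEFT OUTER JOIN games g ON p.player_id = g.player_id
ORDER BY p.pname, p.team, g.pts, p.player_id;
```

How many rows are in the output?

7

LEFT JOIN keeps every row from `players`; unmatched rows get NULL for `games`'s columns.
Matching on p.player_id = g.player_id. A NULL in a compared column never satisfies the condition.
- p (player_id=8) has no partner → padded with NULL.
- p (player_id=8) has no partner → padded with NULL.
- p (player_id=5) has no partner → padded with NULL.
- p (player_id=6) has no partner → padded with NULL.
- p (player_id=9) has no partner → padded with NULL.
- p (player_id=6) has no partner → padded with NULL.
- p (player_id=1) pairs with 1 row(s) of g.
Total: 1 matched + 6 padded = 7 rows.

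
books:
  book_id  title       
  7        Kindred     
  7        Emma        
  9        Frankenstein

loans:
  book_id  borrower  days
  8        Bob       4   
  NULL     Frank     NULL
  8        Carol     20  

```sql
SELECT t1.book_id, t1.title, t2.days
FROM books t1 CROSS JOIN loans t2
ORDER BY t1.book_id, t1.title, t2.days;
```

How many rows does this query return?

CROSS JOIN pairs every row of `books` with every row of `loans`: 3 × 3 = 9 rows.

9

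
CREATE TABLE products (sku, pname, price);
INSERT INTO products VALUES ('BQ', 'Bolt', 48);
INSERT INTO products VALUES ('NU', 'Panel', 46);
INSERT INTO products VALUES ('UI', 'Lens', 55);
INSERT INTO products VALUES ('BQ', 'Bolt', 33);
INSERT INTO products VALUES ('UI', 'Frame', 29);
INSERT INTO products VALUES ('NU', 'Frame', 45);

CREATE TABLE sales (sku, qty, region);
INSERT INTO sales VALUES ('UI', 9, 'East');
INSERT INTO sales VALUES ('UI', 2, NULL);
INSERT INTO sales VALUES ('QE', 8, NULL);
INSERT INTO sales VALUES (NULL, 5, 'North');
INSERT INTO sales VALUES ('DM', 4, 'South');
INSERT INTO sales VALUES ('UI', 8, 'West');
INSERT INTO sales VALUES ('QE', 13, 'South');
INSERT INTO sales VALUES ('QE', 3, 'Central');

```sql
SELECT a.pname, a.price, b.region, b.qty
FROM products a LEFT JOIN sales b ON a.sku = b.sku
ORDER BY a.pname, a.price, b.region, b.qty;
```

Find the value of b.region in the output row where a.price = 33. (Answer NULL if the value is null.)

LEFT JOIN keeps every row from `products`; unmatched rows get NULL for `sales`'s columns.
Matching on a.sku = b.sku. A NULL in a compared column never satisfies the condition.
Matched pairs: 6; unmatched a rows kept: 4.

NULL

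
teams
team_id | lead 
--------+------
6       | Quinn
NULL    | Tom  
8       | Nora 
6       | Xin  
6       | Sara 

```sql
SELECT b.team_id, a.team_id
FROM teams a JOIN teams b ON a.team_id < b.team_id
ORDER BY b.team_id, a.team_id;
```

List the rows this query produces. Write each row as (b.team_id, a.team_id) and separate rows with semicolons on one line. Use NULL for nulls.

INNER JOIN keeps only pairs where the ON condition holds.
Matching on a.team_id < b.team_id. A NULL in a compared column never satisfies the condition.
Matched pairs: 3.

(8, 6); (8, 6); (8, 6)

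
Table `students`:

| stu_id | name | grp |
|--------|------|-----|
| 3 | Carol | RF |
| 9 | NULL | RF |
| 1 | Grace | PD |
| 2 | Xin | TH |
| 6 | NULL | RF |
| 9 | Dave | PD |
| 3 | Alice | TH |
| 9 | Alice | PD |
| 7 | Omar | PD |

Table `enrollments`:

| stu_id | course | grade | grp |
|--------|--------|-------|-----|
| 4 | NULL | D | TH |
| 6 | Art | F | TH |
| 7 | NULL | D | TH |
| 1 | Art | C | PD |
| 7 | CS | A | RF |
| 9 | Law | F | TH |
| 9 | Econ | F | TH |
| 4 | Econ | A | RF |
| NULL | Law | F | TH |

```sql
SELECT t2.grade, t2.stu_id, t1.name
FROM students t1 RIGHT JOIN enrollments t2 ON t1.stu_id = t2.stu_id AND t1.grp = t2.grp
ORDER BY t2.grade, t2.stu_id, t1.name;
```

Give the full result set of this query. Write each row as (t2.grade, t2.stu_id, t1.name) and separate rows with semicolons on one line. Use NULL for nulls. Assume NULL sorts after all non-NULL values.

RIGHT JOIN keeps every row from `enrollments`; unmatched rows get NULL for `students`'s columns.
Matching on t1.stu_id = t2.stu_id AND t1.grp = t2.grp. A NULL in a compared column never satisfies the condition.
- t1 (stu_id=3, grp=RF) has no partner in t2.
- t1 (stu_id=9, grp=RF) has no partner in t2.
- t1 (stu_id=1, grp=PD) pairs with 1 row(s) of t2.
- t1 (stu_id=2, grp=TH) has no partner in t2.
- t1 (stu_id=6, grp=RF) has no partner in t2.
- t1 (stu_id=9, grp=PD) has no partner in t2.
- t1 (stu_id=3, grp=TH) has no partner in t2.
- t1 (stu_id=9, grp=PD) has no partner in t2.
- t1 (stu_id=7, grp=PD) has no partner in t2.
- plus 8 unmatched t2 row(s), each kept with NULL t1 columns.
After projecting and ordering:
t2.grade | t2.stu_id | t1.name
A | 4 | NULL
A | 7 | NULL
C | 1 | Grace
D | 4 | NULL
D | 7 | NULL
F | 6 | NULL
F | 9 | NULL
F | 9 | NULL
F | NULL | NULL

(A, 4, NULL); (A, 7, NULL); (C, 1, Grace); (D, 4, NULL); (D, 7, NULL); (F, 6, NULL); (F, 9, NULL); (F, 9, NULL); (F, NULL, NULL)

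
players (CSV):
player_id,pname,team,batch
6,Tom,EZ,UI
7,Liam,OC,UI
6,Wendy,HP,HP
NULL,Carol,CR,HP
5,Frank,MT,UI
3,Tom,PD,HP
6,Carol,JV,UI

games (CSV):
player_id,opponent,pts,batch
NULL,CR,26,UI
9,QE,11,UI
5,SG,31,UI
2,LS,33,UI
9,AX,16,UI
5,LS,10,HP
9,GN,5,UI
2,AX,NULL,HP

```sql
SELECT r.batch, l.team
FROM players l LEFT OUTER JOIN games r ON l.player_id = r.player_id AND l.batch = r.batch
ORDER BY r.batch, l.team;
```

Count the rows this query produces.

LEFT JOIN keeps every row from `players`; unmatched rows get NULL for `games`'s columns.
Matching on l.player_id = r.player_id AND l.batch = r.batch. A NULL in a compared column never satisfies the condition.
Matched pairs: 1; unmatched l rows kept: 6.
Total: 1 matched + 6 padded = 7 rows.

7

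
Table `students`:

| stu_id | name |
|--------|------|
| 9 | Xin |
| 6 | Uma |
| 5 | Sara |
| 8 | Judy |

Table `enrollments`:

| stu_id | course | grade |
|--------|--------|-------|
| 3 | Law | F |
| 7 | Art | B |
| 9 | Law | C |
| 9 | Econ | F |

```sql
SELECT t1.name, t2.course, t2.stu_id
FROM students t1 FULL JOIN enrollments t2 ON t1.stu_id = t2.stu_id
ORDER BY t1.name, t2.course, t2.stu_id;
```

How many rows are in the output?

7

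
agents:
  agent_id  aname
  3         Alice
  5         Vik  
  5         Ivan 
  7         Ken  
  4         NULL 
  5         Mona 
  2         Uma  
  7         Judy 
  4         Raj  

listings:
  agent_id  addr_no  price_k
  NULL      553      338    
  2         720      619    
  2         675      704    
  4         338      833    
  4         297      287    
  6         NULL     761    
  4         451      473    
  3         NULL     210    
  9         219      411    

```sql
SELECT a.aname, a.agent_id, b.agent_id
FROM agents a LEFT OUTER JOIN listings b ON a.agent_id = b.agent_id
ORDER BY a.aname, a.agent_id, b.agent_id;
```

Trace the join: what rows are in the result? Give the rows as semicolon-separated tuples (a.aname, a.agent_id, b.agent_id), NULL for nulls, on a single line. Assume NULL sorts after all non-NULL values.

LEFT JOIN keeps every row from `agents`; unmatched rows get NULL for `listings`'s columns.
Matching on a.agent_id = b.agent_id. A NULL in a compared column never satisfies the condition.
- a (agent_id=3) pairs with 1 row(s) of b.
- a (agent_id=5) has no partner → padded with NULL.
- a (agent_id=5) has no partner → padded with NULL.
- a (agent_id=7) has no partner → padded with NULL.
- a (agent_id=4) pairs with 3 row(s) of b.
- a (agent_id=5) has no partner → padded with NULL.
- a (agent_id=2) pairs with 2 row(s) of b.
- a (agent_id=7) has no partner → padded with NULL.
- a (agent_id=4) pairs with 3 row(s) of b.

(Alice, 3, 3); (Ivan, 5, NULL); (Judy, 7, NULL); (Ken, 7, NULL); (Mona, 5, NULL); (Raj, 4, 4); (Raj, 4, 4); (Raj, 4, 4); (Uma, 2, 2); (Uma, 2, 2); (Vik, 5, NULL); (NULL, 4, 4); (NULL, 4, 4); (NULL, 4, 4)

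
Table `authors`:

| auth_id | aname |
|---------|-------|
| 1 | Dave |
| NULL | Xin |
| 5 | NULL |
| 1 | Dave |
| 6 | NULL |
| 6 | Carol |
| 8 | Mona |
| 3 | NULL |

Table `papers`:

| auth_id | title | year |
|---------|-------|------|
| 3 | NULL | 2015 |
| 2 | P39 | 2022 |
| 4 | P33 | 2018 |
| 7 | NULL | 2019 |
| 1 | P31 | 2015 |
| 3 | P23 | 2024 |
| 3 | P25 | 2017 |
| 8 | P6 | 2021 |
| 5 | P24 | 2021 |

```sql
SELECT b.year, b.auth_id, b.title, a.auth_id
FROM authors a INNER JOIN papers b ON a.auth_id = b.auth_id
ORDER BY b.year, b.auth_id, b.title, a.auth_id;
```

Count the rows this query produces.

7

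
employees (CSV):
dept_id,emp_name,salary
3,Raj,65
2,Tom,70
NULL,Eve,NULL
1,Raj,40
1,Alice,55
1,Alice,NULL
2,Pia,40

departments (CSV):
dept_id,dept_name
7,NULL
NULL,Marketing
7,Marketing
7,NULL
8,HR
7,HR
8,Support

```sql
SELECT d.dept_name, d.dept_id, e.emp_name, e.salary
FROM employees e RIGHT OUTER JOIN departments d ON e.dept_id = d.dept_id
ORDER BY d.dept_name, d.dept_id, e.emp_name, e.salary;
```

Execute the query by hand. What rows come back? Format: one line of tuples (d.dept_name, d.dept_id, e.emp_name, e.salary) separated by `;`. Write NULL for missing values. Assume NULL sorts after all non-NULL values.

RIGHT JOIN keeps every row from `departments`; unmatched rows get NULL for `employees`'s columns.
Matching on e.dept_id = d.dept_id. A NULL in a compared column never satisfies the condition.
- e[0] dept_id=3 → no match.
- e[1] dept_id=2 → no match.
- e[2] dept_id=NULL → no match.
- e[3] dept_id=1 → no match.
- e[4] dept_id=1 → no match.
- e[5] dept_id=1 → no match.
- e[6] dept_id=2 → no match.
- 7 d row(s) had no e match → kept, e columns NULL.
After projecting and ordering:
d.dept_name | d.dept_id | e.emp_name | e.salary
HR | 7 | NULL | NULL
HR | 8 | NULL | NULL
Marketing | 7 | NULL | NULL
Marketing | NULL | NULL | NULL
Support | 8 | NULL | NULL
NULL | 7 | NULL | NULL
NULL | 7 | NULL | NULL

(HR, 7, NULL, NULL); (HR, 8, NULL, NULL); (Marketing, 7, NULL, NULL); (Marketing, NULL, NULL, NULL); (Support, 8, NULL, NULL); (NULL, 7, NULL, NULL); (NULL, 7, NULL, NULL)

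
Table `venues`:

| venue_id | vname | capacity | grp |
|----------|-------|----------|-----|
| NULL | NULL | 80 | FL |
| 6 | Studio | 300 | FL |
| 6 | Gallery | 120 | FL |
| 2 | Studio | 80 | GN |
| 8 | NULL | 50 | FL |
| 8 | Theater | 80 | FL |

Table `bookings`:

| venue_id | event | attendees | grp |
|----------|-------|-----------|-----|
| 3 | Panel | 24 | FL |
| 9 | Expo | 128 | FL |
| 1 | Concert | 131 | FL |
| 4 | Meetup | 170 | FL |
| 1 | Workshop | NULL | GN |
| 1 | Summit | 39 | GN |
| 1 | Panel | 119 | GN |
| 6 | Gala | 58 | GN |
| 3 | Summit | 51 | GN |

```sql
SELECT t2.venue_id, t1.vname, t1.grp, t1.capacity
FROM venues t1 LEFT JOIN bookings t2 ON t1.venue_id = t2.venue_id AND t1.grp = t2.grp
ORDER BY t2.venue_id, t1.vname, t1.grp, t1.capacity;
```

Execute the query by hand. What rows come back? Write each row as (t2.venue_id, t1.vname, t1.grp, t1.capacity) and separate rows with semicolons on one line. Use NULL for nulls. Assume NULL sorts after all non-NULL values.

LEFT JOIN keeps every row from `venues`; unmatched rows get NULL for `bookings`'s columns.
Matching on t1.venue_id = t2.venue_id AND t1.grp = t2.grp. A NULL in a compared column never satisfies the condition.
Matched pairs: 0; unmatched t1 rows kept: 6.

(NULL, Gallery, FL, 120); (NULL, Studio, FL, 300); (NULL, Studio, GN, 80); (NULL, Theater, FL, 80); (NULL, NULL, FL, 50); (NULL, NULL, FL, 80)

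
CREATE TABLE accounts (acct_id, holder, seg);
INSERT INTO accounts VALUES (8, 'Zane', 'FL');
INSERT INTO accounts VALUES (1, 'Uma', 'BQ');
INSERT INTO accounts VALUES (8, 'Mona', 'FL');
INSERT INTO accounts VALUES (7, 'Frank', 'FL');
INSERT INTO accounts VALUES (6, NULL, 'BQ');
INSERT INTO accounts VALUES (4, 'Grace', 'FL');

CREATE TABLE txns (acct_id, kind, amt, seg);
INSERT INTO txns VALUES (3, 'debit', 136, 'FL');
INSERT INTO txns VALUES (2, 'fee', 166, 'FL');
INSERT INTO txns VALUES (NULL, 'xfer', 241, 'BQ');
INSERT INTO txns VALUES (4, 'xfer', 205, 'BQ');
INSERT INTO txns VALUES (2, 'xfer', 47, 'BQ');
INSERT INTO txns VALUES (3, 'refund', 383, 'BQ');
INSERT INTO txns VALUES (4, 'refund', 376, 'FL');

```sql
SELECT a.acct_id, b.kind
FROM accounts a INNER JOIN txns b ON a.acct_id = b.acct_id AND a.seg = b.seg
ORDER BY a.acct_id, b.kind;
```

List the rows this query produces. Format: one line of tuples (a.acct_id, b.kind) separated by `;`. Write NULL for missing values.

INNER JOIN keeps only pairs where the ON condition holds.
Matching on a.acct_id = b.acct_id AND a.seg = b.seg. A NULL in a compared column never satisfies the condition.
Matched pairs: 1.

(4, refund)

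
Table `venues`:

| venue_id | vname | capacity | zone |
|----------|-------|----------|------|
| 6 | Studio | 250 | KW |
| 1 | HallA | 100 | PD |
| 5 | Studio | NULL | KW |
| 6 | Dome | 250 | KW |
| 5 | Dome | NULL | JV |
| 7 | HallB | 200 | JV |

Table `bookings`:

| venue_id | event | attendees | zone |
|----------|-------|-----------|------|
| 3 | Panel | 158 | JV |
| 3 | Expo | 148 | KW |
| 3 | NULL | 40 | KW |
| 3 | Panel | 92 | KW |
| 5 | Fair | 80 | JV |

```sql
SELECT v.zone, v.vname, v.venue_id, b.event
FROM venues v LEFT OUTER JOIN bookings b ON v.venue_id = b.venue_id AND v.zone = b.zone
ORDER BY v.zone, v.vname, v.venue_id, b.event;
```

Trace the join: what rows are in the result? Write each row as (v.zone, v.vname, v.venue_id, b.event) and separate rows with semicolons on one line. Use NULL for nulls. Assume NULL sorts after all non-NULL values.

(JV, Dome, 5, Fair); (JV, HallB, 7, NULL); (KW, Dome, 6, NULL); (KW, Studio, 5, NULL); (KW, Studio, 6, NULL); (PD, HallA, 1, NULL)

LEFT JOIN keeps every row from `venues`; unmatched rows get NULL for `bookings`'s columns.
Matching on v.venue_id = b.venue_id AND v.zone = b.zone.
Matched pairs: 1; unmatched v rows kept: 5.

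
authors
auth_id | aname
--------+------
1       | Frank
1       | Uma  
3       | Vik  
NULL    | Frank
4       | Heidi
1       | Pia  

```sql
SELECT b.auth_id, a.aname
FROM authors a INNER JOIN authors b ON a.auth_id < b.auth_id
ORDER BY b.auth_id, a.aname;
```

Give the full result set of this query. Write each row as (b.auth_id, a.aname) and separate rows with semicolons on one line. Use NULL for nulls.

(3, Frank); (3, Pia); (3, Uma); (4, Frank); (4, Pia); (4, Uma); (4, Vik)

INNER JOIN keeps only pairs where the ON condition holds.
Matching on a.auth_id < b.auth_id. A NULL in a compared column never satisfies the condition.
- a (auth_id=1) pairs with 2 row(s) of b.
- a (auth_id=1) pairs with 2 row(s) of b.
- a (auth_id=3) pairs with 1 row(s) of b.
- a (auth_id=NULL) has no partner → excluded.
- a (auth_id=4) has no partner → excluded.
- a (auth_id=1) pairs with 2 row(s) of b.
After projecting and ordering:
b.auth_id | a.aname
3 | Frank
3 | Pia
3 | Uma
4 | Frank
4 | Pia
4 | Uma
4 | Vik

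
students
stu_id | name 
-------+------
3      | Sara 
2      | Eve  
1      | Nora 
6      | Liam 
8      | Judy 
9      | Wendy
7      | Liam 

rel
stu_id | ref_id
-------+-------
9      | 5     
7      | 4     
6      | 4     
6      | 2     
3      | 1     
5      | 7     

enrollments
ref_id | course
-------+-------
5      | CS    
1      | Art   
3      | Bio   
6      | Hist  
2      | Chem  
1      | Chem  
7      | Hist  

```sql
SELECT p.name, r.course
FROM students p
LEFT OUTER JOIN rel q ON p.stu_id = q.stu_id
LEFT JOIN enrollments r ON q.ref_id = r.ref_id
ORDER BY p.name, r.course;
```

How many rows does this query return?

9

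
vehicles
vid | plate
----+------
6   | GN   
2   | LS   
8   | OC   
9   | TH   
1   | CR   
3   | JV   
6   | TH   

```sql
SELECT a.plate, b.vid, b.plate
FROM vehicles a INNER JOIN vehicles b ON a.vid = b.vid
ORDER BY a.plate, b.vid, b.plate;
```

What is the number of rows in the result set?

9

INNER JOIN keeps only pairs where the ON condition holds.
Matching on a.vid = b.vid.
- a row (vid=6): matches 2 b row(s) → 2 output row(s).
- a row (vid=2): matches 1 b row(s) → 1 output row(s).
- a row (vid=8): matches 1 b row(s) → 1 output row(s).
- a row (vid=9): matches 1 b row(s) → 1 output row(s).
- a row (vid=1): matches 1 b row(s) → 1 output row(s).
- a row (vid=3): matches 1 b row(s) → 1 output row(s).
- a row (vid=6): matches 2 b row(s) → 2 output row(s).
Total: 9 rows.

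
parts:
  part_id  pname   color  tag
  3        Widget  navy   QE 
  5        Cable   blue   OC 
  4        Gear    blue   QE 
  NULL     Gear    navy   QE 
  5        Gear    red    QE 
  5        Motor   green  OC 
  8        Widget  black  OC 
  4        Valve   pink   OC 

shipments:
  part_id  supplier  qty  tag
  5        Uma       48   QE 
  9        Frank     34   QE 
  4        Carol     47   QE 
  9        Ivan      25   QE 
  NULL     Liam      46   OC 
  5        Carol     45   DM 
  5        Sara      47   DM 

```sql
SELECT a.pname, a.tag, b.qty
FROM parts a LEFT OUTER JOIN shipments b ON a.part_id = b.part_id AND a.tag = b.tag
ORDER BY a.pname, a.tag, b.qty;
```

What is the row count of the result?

LEFT JOIN keeps every row from `parts`; unmatched rows get NULL for `shipments`'s columns.
Matching on a.part_id = b.part_id AND a.tag = b.tag. A NULL in a compared column never satisfies the condition.
- a[0] part_id=3, tag=QE → no match; kept with NULLs on the b side.
- a[1] part_id=5, tag=OC → no match; kept with NULLs on the b side.
- a[2] part_id=4, tag=QE → 1 match(es) in b → 1 row(s).
- a[3] part_id=NULL, tag=QE → no match; kept with NULLs on the b side.
- a[4] part_id=5, tag=QE → 1 match(es) in b → 1 row(s).
- a[5] part_id=5, tag=OC → no match; kept with NULLs on the b side.
- a[6] part_id=8, tag=OC → no match; kept with NULLs on the b side.
- a[7] part_id=4, tag=OC → no match; kept with NULLs on the b side.
Total: 2 matched + 6 padded = 8 rows.

8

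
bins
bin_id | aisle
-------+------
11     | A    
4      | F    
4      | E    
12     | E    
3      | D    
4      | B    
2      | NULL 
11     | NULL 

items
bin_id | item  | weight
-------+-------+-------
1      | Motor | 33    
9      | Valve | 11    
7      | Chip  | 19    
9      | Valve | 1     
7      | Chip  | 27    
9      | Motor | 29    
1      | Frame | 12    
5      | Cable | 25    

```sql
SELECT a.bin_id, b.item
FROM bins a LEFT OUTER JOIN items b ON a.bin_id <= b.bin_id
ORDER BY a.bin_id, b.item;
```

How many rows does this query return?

LEFT JOIN keeps every row from `bins`; unmatched rows get NULL for `items`'s columns.
Matching on a.bin_id <= b.bin_id.
- a row (bin_id=11): no match → kept, b columns NULL.
- a row (bin_id=4): matches 6 b row(s) → 6 output row(s).
- a row (bin_id=4): matches 6 b row(s) → 6 output row(s).
- a row (bin_id=12): no match → kept, b columns NULL.
- a row (bin_id=3): matches 6 b row(s) → 6 output row(s).
- a row (bin_id=4): matches 6 b row(s) → 6 output row(s).
- a row (bin_id=2): matches 6 b row(s) → 6 output row(s).
- a row (bin_id=11): no match → kept, b columns NULL.
Total: 30 matched + 3 padded = 33 rows.

33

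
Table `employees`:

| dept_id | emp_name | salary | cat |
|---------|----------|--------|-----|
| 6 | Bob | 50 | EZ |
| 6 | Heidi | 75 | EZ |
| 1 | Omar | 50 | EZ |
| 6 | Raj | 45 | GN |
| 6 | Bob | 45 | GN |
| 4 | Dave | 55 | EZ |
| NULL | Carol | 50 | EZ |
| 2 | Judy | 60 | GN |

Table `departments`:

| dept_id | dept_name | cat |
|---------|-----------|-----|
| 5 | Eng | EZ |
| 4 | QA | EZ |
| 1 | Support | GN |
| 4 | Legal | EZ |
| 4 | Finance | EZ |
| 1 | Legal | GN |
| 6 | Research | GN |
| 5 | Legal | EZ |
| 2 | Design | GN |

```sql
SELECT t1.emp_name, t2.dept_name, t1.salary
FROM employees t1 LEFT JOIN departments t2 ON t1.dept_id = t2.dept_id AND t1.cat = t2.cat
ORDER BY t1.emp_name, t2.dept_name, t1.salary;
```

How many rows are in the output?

10

LEFT JOIN keeps every row from `employees`; unmatched rows get NULL for `departments`'s columns.
Matching on t1.dept_id = t2.dept_id AND t1.cat = t2.cat. A NULL in a compared column never satisfies the condition.
- t1[0] dept_id=6, cat=EZ → no match; kept with NULLs on the t2 side.
- t1[1] dept_id=6, cat=EZ → no match; kept with NULLs on the t2 side.
- t1[2] dept_id=1, cat=EZ → no match; kept with NULLs on the t2 side.
- t1[3] dept_id=6, cat=GN → 1 match(es) in t2 → 1 row(s).
- t1[4] dept_id=6, cat=GN → 1 match(es) in t2 → 1 row(s).
- t1[5] dept_id=4, cat=EZ → 3 match(es) in t2 → 3 row(s).
- t1[6] dept_id=NULL, cat=EZ → no match; kept with NULLs on the t2 side.
- t1[7] dept_id=2, cat=GN → 1 match(es) in t2 → 1 row(s).
Total: 6 matched + 4 padded = 10 rows.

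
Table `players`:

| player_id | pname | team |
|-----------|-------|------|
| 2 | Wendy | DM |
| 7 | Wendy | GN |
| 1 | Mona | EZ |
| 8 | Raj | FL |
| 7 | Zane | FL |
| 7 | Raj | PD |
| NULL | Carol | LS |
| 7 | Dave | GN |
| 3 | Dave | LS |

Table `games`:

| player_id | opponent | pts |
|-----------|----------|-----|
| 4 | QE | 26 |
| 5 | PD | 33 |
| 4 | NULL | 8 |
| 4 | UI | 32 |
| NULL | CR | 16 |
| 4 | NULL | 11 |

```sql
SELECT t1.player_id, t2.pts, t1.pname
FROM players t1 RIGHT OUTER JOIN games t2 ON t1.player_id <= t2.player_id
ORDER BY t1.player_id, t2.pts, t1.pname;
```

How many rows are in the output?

RIGHT JOIN keeps every row from `games`; unmatched rows get NULL for `players`'s columns.
Matching on t1.player_id <= t2.player_id. A NULL in a compared column never satisfies the condition.
- player_id=2: 5 matching t2 row(s), so 5 row(s) emitted.
- player_id=7: no matching t2 row.
- player_id=1: 5 matching t2 row(s), so 5 row(s) emitted.
- player_id=8: no matching t2 row.
- player_id=7: no matching t2 row.
- player_id=7: no matching t2 row.
- player_id=NULL: no matching t2 row.
- player_id=7: no matching t2 row.
- player_id=3: 5 matching t2 row(s), so 5 row(s) emitted.
- 1 t2 row(s) had no t1 match → kept, t1 columns NULL.
Total: 15 matched + 1 padded = 16 rows.

16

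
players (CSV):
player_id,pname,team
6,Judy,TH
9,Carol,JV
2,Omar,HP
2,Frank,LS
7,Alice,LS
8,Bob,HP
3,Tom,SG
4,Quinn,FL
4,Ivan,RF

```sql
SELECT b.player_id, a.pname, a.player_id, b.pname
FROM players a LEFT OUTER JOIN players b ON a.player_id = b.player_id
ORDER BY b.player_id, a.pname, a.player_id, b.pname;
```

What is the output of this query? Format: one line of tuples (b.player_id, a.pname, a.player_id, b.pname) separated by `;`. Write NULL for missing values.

LEFT JOIN keeps every row from `players a`; unmatched rows get NULL for `players b`'s columns.
Matching on a.player_id = b.player_id.
- player_id=6: 1 matching b row(s), so 1 row(s) emitted.
- player_id=9: 1 matching b row(s), so 1 row(s) emitted.
- player_id=2: 2 matching b row(s), so 2 row(s) emitted.
- player_id=2: 2 matching b row(s), so 2 row(s) emitted.
- player_id=7: 1 matching b row(s), so 1 row(s) emitted.
- player_id=8: 1 matching b row(s), so 1 row(s) emitted.
- player_id=3: 1 matching b row(s), so 1 row(s) emitted.
- player_id=4: 2 matching b row(s), so 2 row(s) emitted.
- player_id=4: 2 matching b row(s), so 2 row(s) emitted.

(2, Frank, 2, Frank); (2, Frank, 2, Omar); (2, Omar, 2, Frank); (2, Omar, 2, Omar); (3, Tom, 3, Tom); (4, Ivan, 4, Ivan); (4, Ivan, 4, Quinn); (4, Quinn, 4, Ivan); (4, Quinn, 4, Quinn); (6, Judy, 6, Judy); (7, Alice, 7, Alice); (8, Bob, 8, Bob); (9, Carol, 9, Carol)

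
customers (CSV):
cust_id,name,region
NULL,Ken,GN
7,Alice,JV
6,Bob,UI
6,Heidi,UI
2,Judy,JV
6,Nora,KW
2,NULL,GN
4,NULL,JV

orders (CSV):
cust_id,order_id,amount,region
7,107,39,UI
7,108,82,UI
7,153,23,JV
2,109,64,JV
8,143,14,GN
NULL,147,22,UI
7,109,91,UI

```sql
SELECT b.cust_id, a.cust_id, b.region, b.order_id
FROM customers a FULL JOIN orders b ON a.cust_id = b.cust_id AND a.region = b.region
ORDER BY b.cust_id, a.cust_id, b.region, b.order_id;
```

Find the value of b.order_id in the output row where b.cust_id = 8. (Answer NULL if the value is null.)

FULL OUTER JOIN keeps every row from both sides; unmatched rows get NULL for the other side's columns.
Matching on a.cust_id = b.cust_id AND a.region = b.region. A NULL in a compared column never satisfies the condition.
- a (cust_id=NULL, region=GN) has no partner → padded with NULL.
- a (cust_id=7, region=JV) pairs with 1 row(s) of b.
- a (cust_id=6, region=UI) has no partner → padded with NULL.
- a (cust_id=6, region=UI) has no partner → padded with NULL.
- a (cust_id=2, region=JV) pairs with 1 row(s) of b.
- a (cust_id=6, region=KW) has no partner → padded with NULL.
- a (cust_id=2, region=GN) has no partner → padded with NULL.
- a (cust_id=4, region=JV) has no partner → padded with NULL.
- plus 5 unmatched b row(s), each kept with NULL a columns.

143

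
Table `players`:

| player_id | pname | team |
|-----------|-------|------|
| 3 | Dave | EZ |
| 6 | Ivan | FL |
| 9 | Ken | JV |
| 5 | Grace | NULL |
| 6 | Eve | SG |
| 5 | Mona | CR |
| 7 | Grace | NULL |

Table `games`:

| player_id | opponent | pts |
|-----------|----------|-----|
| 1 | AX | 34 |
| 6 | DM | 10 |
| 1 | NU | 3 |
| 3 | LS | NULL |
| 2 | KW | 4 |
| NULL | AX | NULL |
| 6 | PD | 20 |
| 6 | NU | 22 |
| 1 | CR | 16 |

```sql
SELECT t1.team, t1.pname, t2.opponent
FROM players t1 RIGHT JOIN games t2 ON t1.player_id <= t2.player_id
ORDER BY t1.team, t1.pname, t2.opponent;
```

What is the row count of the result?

RIGHT JOIN keeps every row from `games`; unmatched rows get NULL for `players`'s columns.
Matching on t1.player_id <= t2.player_id. A NULL in a compared column never satisfies the condition.
- t1 row (player_id=3): matches 4 t2 row(s) → 4 output row(s).
- t1 row (player_id=6): matches 3 t2 row(s) → 3 output row(s).
- t1 row (player_id=9): no match.
- t1 row (player_id=5): matches 3 t2 row(s) → 3 output row(s).
- t1 row (player_id=6): matches 3 t2 row(s) → 3 output row(s).
- t1 row (player_id=5): matches 3 t2 row(s) → 3 output row(s).
- t1 row (player_id=7): no match.
- 5 t2 row(s) had no t1 match → kept, t1 columns NULL.
Total: 16 matched + 5 padded = 21 rows.

21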